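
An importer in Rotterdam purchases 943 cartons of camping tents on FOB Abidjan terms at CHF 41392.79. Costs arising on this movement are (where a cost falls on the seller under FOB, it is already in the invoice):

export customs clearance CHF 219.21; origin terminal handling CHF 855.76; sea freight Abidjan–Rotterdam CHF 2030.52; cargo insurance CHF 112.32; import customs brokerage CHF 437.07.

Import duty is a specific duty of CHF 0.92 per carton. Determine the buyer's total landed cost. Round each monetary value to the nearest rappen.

FOB: the seller bears costs until goods are on board at the origin port; the buyer bears freight, insurance and all costs thereafter.
Already in the invoice (seller's account under FOB): export clearance, origin terminal — exclude.
CIF value = FOB price + freight + insurance = 41392.79 + 2030.52 + 112.32 = 43535.63
Import duty = 943 × 0.92 = 867.56
Buyer bears: freight 2030.52 + insurance 112.32 + brokerage 437.07 + duty 867.56 = 3447.47
Landed cost = invoice 41392.79 + 3447.47 = 44840.26

Total landed cost: CHF 44840.26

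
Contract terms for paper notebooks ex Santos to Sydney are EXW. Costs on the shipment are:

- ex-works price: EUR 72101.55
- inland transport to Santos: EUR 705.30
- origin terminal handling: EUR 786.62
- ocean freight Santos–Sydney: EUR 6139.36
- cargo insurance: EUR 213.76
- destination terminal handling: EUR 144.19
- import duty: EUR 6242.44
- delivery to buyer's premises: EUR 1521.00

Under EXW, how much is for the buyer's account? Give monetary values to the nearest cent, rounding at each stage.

Buyer's account: EUR 15752.67

EXW: the seller makes goods available at their premises; the buyer bears all onward costs.
Seller's account: goods 72101.55 = 72101.55
Buyer's account: inland to port 705.30 + origin terminal 786.62 + freight 6139.36 + insurance 213.76 + destination terminal 144.19 + duty 6242.44 + delivery 1521.00 = 15752.67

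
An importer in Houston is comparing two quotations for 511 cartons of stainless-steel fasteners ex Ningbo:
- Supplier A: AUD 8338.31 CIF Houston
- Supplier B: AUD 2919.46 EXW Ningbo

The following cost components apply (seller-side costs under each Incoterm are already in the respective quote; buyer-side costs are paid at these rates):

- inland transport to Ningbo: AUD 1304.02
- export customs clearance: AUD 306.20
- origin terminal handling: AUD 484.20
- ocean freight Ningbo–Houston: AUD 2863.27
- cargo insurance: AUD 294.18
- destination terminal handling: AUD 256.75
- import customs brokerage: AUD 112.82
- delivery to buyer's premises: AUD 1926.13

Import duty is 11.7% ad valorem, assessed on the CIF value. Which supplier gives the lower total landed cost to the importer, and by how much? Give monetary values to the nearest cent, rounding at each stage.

Supplier A (CIF):
The CIF price already equals the CIF value: 8338.31
Import duty = 8338.31 × 11.7% = 975.58
Buyer bears (A): 256.75 + 112.82 + 1926.13 = 2295.70
Landed cost (A) = invoice 8338.31 + 2295.70 + duty 975.58 = 11609.59
Supplier B (EXW):
CIF value = EXW price + inland to port + export clearance + origin terminal + freight + insurance = 2919.46 + 1304.02 + 306.20 + 484.20 + 2863.27 + 294.18 = 8171.33
Import duty = 8171.33 × 11.7% = 956.05
Buyer bears (B): 1304.02 + 306.20 + 484.20 + 2863.27 + 294.18 + 256.75 + 112.82 + 1926.13 = 7547.57
Landed cost (B) = invoice 2919.46 + 7547.57 + duty 956.05 = 11423.08
Difference = |11609.59 − 11423.08| = 186.51

Supplier B is cheaper by AUD 186.51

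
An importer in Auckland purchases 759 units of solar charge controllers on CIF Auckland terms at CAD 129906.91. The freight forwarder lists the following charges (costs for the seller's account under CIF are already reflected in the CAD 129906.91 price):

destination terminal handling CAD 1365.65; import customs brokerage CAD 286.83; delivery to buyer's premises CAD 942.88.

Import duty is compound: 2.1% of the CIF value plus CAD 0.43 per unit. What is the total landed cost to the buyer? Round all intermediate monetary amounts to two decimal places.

CIF: the seller pays costs through ocean freight and marine insurance to the destination port.
The CIF price already equals the CIF value: 129906.91
Ad valorem component: 129906.91 × 2.1% = 2728.05
Specific component: 759 × 0.43 = 326.37
Import duty = 2728.05 + 326.37 = 3054.42
Buyer bears: destination terminal 1365.65 + brokerage 286.83 + delivery 942.88 + duty 3054.42 = 5649.78
Landed cost = invoice 129906.91 + 5649.78 = 135556.69

Total landed cost: CAD 135556.69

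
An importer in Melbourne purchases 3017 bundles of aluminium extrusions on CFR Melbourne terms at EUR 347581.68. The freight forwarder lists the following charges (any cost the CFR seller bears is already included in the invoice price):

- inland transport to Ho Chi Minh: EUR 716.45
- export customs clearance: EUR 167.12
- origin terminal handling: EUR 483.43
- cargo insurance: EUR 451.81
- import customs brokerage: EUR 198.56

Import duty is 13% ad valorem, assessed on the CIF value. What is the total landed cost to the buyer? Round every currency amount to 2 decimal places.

Total landed cost: EUR 393476.40

CFR: the seller pays costs through ocean freight to the destination port, but not insurance.
Already in the invoice (seller's account under CFR): inland to port, export clearance, origin terminal — exclude.
CIF value = CFR price + insurance = 347581.68 + 451.81 = 348033.49
Import duty = 348033.49 × 13% = 45244.35
Buyer bears: insurance 451.81 + brokerage 198.56 + duty 45244.35 = 45894.72
Landed cost = invoice 347581.68 + 45894.72 = 393476.40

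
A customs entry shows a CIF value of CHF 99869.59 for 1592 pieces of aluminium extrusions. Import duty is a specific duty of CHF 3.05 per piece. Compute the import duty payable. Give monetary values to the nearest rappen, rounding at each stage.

Import duty: CHF 4855.60

Import duty = 1592 × 3.05 = 4855.60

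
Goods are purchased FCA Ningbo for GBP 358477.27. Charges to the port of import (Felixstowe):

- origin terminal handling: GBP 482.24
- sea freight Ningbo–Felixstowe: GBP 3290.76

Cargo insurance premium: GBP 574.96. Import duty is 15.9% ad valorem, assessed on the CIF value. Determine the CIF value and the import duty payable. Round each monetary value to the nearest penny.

CIF = FCA price + pre-shipment costs + freight + insurance
CIF = 358477.27 + 482.24 + 3290.76 + 574.96 = 362825.23
Import duty = 362825.23 × 15.9% = 57689.21

CIF value: GBP 362825.23; import duty: GBP 57689.21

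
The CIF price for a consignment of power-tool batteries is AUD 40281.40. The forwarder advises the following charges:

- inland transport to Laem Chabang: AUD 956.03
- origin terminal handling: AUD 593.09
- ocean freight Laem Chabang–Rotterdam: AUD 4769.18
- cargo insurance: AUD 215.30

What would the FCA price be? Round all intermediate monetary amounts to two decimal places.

Not relevant to the conversion: inland to port — on the seller under both CIF and FCA; already in the CIF price and stays in the FCA price.
From CIF to FCA, the seller no longer bears: origin terminal, freight, insurance.
FCA price = 40281.40 − 593.09 − 4769.18 − 215.30 = 34703.83

FCA price: AUD 34703.83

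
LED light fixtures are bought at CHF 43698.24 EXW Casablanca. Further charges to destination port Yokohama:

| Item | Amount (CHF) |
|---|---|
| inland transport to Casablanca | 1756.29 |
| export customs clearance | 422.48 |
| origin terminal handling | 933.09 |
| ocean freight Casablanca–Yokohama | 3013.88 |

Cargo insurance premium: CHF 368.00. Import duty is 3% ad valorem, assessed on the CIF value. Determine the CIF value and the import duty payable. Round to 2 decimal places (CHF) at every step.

CIF = EXW price + pre-shipment costs + freight + insurance
CIF = 43698.24 + 1756.29 + 422.48 + 933.09 + 3013.88 + 368.00 = 50191.98
Import duty = 50191.98 × 3% = 1505.76

CIF value: CHF 50191.98; import duty: CHF 1505.76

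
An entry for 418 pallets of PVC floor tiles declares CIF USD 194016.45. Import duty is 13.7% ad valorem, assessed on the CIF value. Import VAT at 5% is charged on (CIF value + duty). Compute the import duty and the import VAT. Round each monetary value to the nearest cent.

Import duty = 194016.45 × 13.7% = 26580.25
VAT base = CIF + duty = 194016.45 + 26580.25 = 220596.70
Import VAT = 220596.70 × 5% = 11029.84

Import duty: USD 26580.25; import VAT: USD 11029.84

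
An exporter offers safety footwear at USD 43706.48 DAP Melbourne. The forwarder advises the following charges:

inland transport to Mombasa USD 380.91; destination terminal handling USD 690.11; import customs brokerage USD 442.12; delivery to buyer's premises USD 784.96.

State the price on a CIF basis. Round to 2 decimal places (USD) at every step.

Not relevant to the conversion: inland to port — on the seller under both DAP and CIF; already in the DAP price and stays in the CIF price. brokerage — on the buyer under both terms; not part of either seller's price.
From DAP to CIF, the seller no longer bears: destination terminal, delivery.
CIF price = 43706.48 − 690.11 − 784.96 = 42231.41

CIF price: USD 42231.41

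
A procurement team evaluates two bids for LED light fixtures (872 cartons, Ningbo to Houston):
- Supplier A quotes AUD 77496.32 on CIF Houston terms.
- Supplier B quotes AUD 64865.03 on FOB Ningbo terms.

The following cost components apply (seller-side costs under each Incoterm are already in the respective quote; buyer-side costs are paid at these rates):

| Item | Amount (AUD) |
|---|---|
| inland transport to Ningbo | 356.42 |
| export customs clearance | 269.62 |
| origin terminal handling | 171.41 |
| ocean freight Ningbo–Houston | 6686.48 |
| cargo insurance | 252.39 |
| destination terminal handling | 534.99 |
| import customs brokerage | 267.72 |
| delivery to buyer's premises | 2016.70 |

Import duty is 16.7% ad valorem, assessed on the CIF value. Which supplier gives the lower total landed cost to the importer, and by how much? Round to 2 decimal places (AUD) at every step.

Supplier A (CIF):
The CIF price already equals the CIF value: 77496.32
Import duty = 77496.32 × 16.7% = 12941.89
Buyer bears (A): 534.99 + 267.72 + 2016.70 = 2819.41
Landed cost (A) = invoice 77496.32 + 2819.41 + duty 12941.89 = 93257.62
Supplier B (FOB):
CIF value = FOB price + freight + insurance = 64865.03 + 6686.48 + 252.39 = 71803.90
Import duty = 71803.90 × 16.7% = 11991.25
Buyer bears (B): 6686.48 + 252.39 + 534.99 + 267.72 + 2016.70 = 9758.28
Landed cost (B) = invoice 64865.03 + 9758.28 + duty 11991.25 = 86614.56
Difference = |93257.62 − 86614.56| = 6643.06

Supplier B is cheaper by AUD 6643.06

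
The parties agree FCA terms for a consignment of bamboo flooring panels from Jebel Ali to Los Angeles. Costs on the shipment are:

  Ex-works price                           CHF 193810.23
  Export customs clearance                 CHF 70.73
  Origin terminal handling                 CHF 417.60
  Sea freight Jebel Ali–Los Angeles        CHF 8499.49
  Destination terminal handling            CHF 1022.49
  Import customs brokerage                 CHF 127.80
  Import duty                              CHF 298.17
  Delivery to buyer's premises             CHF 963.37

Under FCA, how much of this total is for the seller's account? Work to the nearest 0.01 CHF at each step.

Seller's account: CHF 193880.96

FCA: the seller delivers export-cleared goods to the carrier; the buyer bears costs from that point.
Seller's account: goods 193810.23 + export clearance 70.73 = 193880.96
Buyer's account: origin terminal 417.60 + freight 8499.49 + destination terminal 1022.49 + brokerage 127.80 + duty 298.17 + delivery 963.37 = 11328.92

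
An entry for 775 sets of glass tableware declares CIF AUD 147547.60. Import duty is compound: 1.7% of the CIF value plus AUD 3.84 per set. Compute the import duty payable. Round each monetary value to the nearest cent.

Import duty: AUD 5484.31

Ad valorem component: 147547.60 × 1.7% = 2508.31
Specific component: 775 × 3.84 = 2976.00
Import duty = 2508.31 + 2976.00 = 5484.31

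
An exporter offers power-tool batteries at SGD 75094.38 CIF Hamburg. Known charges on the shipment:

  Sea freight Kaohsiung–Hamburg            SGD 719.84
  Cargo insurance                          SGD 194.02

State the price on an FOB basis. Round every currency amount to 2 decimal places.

From CIF to FOB, the seller no longer bears: freight, insurance.
FOB price = 75094.38 − 719.84 − 194.02 = 74180.52

FOB price: SGD 74180.52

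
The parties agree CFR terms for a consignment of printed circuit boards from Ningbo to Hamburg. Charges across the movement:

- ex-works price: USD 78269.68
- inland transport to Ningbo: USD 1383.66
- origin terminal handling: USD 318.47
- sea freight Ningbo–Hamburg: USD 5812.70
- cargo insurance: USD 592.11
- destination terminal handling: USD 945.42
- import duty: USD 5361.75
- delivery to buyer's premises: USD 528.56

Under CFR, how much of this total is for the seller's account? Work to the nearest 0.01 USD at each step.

Seller's account: USD 85784.51

CFR: the seller pays costs through ocean freight to the destination port, but not insurance.
Seller's account: goods 78269.68 + inland to port 1383.66 + origin terminal 318.47 + freight 5812.70 = 85784.51
Buyer's account: insurance 592.11 + destination terminal 945.42 + duty 5361.75 + delivery 528.56 = 7427.84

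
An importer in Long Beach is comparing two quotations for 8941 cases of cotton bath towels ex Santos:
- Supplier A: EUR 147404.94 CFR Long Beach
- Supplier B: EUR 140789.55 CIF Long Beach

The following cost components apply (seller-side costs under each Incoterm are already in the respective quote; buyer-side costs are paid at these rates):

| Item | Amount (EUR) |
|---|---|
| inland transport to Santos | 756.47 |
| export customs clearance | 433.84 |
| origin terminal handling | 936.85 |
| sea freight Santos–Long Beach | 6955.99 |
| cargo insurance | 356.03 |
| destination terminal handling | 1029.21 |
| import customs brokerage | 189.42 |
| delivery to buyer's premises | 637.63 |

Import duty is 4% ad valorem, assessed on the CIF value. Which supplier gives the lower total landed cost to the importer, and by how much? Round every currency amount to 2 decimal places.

Supplier B is cheaper by EUR 7250.28

Supplier A (CFR):
CIF value = CFR price + insurance = 147404.94 + 356.03 = 147760.97
Import duty = 147760.97 × 4% = 5910.44
Buyer bears (A): 356.03 + 1029.21 + 189.42 + 637.63 = 2212.29
Landed cost (A) = invoice 147404.94 + 2212.29 + duty 5910.44 = 155527.67
Supplier B (CIF):
The CIF price already equals the CIF value: 140789.55
Import duty = 140789.55 × 4% = 5631.58
Buyer bears (B): 1029.21 + 189.42 + 637.63 = 1856.26
Landed cost (B) = invoice 140789.55 + 1856.26 + duty 5631.58 = 148277.39
Difference = |155527.67 − 148277.39| = 7250.28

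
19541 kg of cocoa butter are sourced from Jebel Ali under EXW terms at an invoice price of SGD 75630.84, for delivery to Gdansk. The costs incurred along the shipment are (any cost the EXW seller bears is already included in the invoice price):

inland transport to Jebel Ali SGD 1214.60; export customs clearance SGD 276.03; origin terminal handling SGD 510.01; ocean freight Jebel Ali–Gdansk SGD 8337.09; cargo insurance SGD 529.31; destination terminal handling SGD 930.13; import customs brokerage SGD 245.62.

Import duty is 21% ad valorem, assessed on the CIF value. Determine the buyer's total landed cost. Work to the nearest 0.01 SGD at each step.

Total landed cost: SGD 105838.18

EXW: the seller makes goods available at their premises; the buyer bears all onward costs.
CIF value = EXW price + inland to port + export clearance + origin terminal + freight + insurance = 75630.84 + 1214.60 + 276.03 + 510.01 + 8337.09 + 529.31 = 86497.88
Import duty = 86497.88 × 21% = 18164.55
Buyer bears: inland to port 1214.60 + export clearance 276.03 + origin terminal 510.01 + freight 8337.09 + insurance 529.31 + destination terminal 930.13 + brokerage 245.62 + duty 18164.55 = 30207.34
Landed cost = invoice 75630.84 + 30207.34 = 105838.18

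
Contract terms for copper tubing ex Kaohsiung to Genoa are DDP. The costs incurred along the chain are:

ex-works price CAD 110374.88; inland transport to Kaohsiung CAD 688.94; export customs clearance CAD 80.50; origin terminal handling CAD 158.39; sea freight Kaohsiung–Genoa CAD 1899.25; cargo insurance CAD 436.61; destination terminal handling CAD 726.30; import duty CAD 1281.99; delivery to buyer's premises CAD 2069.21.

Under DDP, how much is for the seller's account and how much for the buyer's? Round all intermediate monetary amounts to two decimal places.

DDP: the seller bears all costs including import duty.
Seller's account: goods 110374.88 + inland to port 688.94 + export clearance 80.50 + origin terminal 158.39 + freight 1899.25 + insurance 436.61 + destination terminal 726.30 + duty 1281.99 + delivery 2069.21 = 117716.07
Buyer's account: 0.00

Seller: CAD 117716.07; buyer: CAD 0.00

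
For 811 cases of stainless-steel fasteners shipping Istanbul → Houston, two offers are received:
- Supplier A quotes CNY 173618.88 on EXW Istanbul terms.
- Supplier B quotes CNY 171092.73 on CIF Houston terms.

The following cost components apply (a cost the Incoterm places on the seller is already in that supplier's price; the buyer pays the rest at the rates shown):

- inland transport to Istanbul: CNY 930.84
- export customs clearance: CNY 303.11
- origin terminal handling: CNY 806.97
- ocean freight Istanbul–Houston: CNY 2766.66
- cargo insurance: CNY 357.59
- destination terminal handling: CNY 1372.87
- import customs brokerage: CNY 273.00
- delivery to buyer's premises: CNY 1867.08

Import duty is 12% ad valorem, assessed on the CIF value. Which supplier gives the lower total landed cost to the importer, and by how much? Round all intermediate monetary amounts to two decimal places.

Supplier B is cheaper by CNY 8614.28

Supplier A (EXW):
CIF value = EXW price + inland to port + export clearance + origin terminal + freight + insurance = 173618.88 + 930.84 + 303.11 + 806.97 + 2766.66 + 357.59 = 178784.05
Import duty = 178784.05 × 12% = 21454.09
Buyer bears (A): 930.84 + 303.11 + 806.97 + 2766.66 + 357.59 + 1372.87 + 273.00 + 1867.08 = 8678.12
Landed cost (A) = invoice 173618.88 + 8678.12 + duty 21454.09 = 203751.09
Supplier B (CIF):
The CIF price already equals the CIF value: 171092.73
Import duty = 171092.73 × 12% = 20531.13
Buyer bears (B): 1372.87 + 273.00 + 1867.08 = 3512.95
Landed cost (B) = invoice 171092.73 + 3512.95 + duty 20531.13 = 195136.81
Difference = |203751.09 − 195136.81| = 8614.28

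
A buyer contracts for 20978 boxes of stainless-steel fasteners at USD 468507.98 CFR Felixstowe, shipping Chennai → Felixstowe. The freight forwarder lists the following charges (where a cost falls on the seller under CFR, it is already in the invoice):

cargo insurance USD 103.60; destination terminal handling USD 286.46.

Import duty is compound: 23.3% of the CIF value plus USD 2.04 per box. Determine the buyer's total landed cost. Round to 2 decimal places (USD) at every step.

Total landed cost: USD 620879.66

CFR: the seller pays costs through ocean freight to the destination port, but not insurance.
CIF value = CFR price + insurance = 468507.98 + 103.60 = 468611.58
Ad valorem component: 468611.58 × 23.3% = 109186.50
Specific component: 20978 × 2.04 = 42795.12
Import duty = 109186.50 + 42795.12 = 151981.62
Buyer bears: insurance 103.60 + destination terminal 286.46 + duty 151981.62 = 152371.68
Landed cost = invoice 468507.98 + 152371.68 = 620879.66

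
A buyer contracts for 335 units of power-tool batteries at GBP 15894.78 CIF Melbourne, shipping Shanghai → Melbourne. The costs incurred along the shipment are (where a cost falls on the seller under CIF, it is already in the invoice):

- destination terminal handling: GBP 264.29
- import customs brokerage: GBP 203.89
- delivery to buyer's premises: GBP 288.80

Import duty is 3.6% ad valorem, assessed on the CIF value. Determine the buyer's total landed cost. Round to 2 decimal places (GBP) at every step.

Total landed cost: GBP 17223.97

CIF: the seller pays costs through ocean freight and marine insurance to the destination port.
The CIF price already equals the CIF value: 15894.78
Import duty = 15894.78 × 3.6% = 572.21
Buyer bears: destination terminal 264.29 + brokerage 203.89 + delivery 288.80 + duty 572.21 = 1329.19
Landed cost = invoice 15894.78 + 1329.19 = 17223.97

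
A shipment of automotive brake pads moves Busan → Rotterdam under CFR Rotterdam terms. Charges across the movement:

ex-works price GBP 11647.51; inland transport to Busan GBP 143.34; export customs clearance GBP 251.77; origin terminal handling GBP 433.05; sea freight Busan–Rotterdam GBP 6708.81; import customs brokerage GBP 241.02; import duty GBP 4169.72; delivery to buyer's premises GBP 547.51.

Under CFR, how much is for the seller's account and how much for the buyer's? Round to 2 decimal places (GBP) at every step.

Seller: GBP 19184.48; buyer: GBP 4958.25

CFR: the seller pays costs through ocean freight to the destination port, but not insurance.
Seller's account: goods 11647.51 + inland to port 143.34 + export clearance 251.77 + origin terminal 433.05 + freight 6708.81 = 19184.48
Buyer's account: brokerage 241.02 + duty 4169.72 + delivery 547.51 = 4958.25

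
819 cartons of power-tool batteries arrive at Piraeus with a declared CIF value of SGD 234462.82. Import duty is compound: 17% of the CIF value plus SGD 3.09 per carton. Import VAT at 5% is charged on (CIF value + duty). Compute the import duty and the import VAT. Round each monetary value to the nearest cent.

Import duty: SGD 42389.39; import VAT: SGD 13842.61

Ad valorem component: 234462.82 × 17% = 39858.68
Specific component: 819 × 3.09 = 2530.71
Import duty = 39858.68 + 2530.71 = 42389.39
VAT base = CIF + duty = 234462.82 + 42389.39 = 276852.21
Import VAT = 276852.21 × 5% = 13842.61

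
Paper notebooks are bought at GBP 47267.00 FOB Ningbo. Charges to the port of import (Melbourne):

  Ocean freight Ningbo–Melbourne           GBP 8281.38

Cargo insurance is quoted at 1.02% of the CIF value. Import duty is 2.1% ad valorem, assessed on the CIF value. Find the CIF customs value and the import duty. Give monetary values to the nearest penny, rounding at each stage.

Let C be the CIF value. C = FOB price + freight + 1.02% × C
C − 1.02% × C = 47267.00 + 8281.38
0.9898 × C = 55548.38
C = 55548.38 / 0.9898 = 56120.81
Insurance premium = 1.02% × 56120.81 = 572.43
Import duty = 56120.81 × 2.1% = 1178.54

CIF value: GBP 56120.81; import duty: GBP 1178.54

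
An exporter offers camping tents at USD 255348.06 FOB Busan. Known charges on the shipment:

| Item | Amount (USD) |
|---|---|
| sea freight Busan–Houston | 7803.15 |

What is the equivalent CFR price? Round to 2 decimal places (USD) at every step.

CFR price: USD 263151.21

From FOB to CFR, the seller additionally bears: freight.
CFR price = 255348.06 + 7803.15 = 263151.21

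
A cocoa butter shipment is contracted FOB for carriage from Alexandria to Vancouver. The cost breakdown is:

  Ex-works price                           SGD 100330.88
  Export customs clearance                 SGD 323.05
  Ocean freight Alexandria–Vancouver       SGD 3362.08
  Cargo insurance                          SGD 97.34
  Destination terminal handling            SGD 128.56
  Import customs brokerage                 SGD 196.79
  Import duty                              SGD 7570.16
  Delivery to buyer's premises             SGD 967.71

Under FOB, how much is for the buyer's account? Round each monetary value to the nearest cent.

Buyer's account: SGD 12322.64

FOB: the seller bears costs until goods are on board at the origin port; the buyer bears freight, insurance and all costs thereafter.
Seller's account: goods 100330.88 + export clearance 323.05 = 100653.93
Buyer's account: freight 3362.08 + insurance 97.34 + destination terminal 128.56 + brokerage 196.79 + duty 7570.16 + delivery 967.71 = 12322.64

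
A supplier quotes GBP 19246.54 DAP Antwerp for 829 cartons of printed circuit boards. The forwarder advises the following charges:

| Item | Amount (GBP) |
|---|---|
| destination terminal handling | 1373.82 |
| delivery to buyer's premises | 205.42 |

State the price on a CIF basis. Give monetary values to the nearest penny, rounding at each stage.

From DAP to CIF, the seller no longer bears: destination terminal, delivery.
CIF price = 19246.54 − 1373.82 − 205.42 = 17667.30

CIF price: GBP 17667.30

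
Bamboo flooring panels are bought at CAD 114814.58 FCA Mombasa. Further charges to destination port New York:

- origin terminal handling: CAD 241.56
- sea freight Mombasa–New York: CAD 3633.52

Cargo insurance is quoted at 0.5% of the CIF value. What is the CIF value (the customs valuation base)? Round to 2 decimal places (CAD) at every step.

Let C be the CIF value. C = FCA price + pre-shipment costs + freight + 0.5% × C
C − 0.5% × C = 114814.58 + 241.56 + 3633.52
0.995 × C = 118689.66
C = 118689.66 / 0.995 = 119286.09
Insurance premium = 0.5% × 119286.09 = 596.43

CIF value: CAD 119286.09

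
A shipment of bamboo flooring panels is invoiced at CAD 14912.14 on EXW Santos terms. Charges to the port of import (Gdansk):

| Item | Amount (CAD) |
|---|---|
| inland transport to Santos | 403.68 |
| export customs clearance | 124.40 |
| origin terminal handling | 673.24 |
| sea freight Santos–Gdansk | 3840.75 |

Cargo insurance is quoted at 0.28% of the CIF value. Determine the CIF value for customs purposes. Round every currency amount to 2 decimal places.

CIF value: CAD 20010.24

Let C be the CIF value. C = EXW price + pre-shipment costs + freight + 0.28% × C
C − 0.28% × C = 14912.14 + 403.68 + 124.40 + 673.24 + 3840.75
0.9972 × C = 19954.21
C = 19954.21 / 0.9972 = 20010.24
Insurance premium = 0.28% × 20010.24 = 56.03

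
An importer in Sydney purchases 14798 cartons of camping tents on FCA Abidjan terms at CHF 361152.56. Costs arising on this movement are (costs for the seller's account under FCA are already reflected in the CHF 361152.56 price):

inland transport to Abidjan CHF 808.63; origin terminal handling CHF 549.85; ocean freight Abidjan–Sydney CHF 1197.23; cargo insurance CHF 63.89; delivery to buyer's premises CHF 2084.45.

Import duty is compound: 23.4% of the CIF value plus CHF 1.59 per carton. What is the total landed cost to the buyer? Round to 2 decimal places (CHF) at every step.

FCA: the seller delivers export-cleared goods to the carrier; the buyer bears costs from that point.
Already in the invoice (seller's account under FCA): inland to port — exclude.
CIF value = FCA price + origin terminal + freight + insurance = 361152.56 + 549.85 + 1197.23 + 63.89 = 362963.53
Ad valorem component: 362963.53 × 23.4% = 84933.47
Specific component: 14798 × 1.59 = 23528.82
Import duty = 84933.47 + 23528.82 = 108462.29
Buyer bears: origin terminal 549.85 + freight 1197.23 + insurance 63.89 + delivery 2084.45 + duty 108462.29 = 112357.71
Landed cost = invoice 361152.56 + 112357.71 = 473510.27

Total landed cost: CHF 473510.27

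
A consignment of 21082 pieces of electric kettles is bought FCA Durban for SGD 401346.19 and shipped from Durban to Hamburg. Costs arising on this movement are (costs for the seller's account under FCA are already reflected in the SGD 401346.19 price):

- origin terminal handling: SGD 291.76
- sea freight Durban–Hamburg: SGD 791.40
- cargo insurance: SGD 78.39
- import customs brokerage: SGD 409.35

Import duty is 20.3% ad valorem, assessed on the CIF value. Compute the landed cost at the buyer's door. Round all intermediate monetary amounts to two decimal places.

Total landed cost: SGD 484626.16

FCA: the seller delivers export-cleared goods to the carrier; the buyer bears costs from that point.
CIF value = FCA price + origin terminal + freight + insurance = 401346.19 + 291.76 + 791.40 + 78.39 = 402507.74
Import duty = 402507.74 × 20.3% = 81709.07
Buyer bears: origin terminal 291.76 + freight 791.40 + insurance 78.39 + brokerage 409.35 + duty 81709.07 = 83279.97
Landed cost = invoice 401346.19 + 83279.97 = 484626.16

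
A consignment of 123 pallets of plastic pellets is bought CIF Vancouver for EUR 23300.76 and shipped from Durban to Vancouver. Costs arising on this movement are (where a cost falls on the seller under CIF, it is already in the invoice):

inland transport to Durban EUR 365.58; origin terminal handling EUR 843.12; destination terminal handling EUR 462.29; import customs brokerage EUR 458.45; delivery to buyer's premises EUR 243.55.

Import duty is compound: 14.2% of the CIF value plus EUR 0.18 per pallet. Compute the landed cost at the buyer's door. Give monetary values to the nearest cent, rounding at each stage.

CIF: the seller pays costs through ocean freight and marine insurance to the destination port.
Already in the invoice (seller's account under CIF): inland to port, origin terminal — exclude.
The CIF price already equals the CIF value: 23300.76
Ad valorem component: 23300.76 × 14.2% = 3308.71
Specific component: 123 × 0.18 = 22.14
Import duty = 3308.71 + 22.14 = 3330.85
Buyer bears: destination terminal 462.29 + brokerage 458.45 + delivery 243.55 + duty 3330.85 = 4495.14
Landed cost = invoice 23300.76 + 4495.14 = 27795.90

Total landed cost: EUR 27795.90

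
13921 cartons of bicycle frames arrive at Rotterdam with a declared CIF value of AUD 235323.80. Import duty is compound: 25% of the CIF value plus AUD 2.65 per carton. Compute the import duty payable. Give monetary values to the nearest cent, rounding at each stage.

Import duty: AUD 95721.60

Ad valorem component: 235323.80 × 25% = 58830.95
Specific component: 13921 × 2.65 = 36890.65
Import duty = 58830.95 + 36890.65 = 95721.60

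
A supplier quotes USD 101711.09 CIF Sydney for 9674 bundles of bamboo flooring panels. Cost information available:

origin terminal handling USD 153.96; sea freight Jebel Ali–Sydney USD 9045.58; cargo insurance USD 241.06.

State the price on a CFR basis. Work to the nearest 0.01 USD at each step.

Not relevant to the conversion: freight, origin terminal — on the seller under both CIF and CFR; already in the CIF price and stays in the CFR price.
From CIF to CFR, the seller no longer bears: insurance.
CFR price = 101711.09 − 241.06 = 101470.03

CFR price: USD 101470.03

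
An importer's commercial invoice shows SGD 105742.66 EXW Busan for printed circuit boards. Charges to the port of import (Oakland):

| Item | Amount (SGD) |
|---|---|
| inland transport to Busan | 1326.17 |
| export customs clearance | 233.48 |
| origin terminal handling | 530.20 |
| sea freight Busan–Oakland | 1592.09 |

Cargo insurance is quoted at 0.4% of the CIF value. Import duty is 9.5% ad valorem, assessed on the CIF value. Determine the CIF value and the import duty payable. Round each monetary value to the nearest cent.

Let C be the CIF value. C = EXW price + pre-shipment costs + freight + 0.4% × C
C − 0.4% × C = 105742.66 + 1326.17 + 233.48 + 530.20 + 1592.09
0.996 × C = 109424.60
C = 109424.60 / 0.996 = 109864.06
Insurance premium = 0.4% × 109864.06 = 439.46
Import duty = 109864.06 × 9.5% = 10437.09

CIF value: SGD 109864.06; import duty: SGD 10437.09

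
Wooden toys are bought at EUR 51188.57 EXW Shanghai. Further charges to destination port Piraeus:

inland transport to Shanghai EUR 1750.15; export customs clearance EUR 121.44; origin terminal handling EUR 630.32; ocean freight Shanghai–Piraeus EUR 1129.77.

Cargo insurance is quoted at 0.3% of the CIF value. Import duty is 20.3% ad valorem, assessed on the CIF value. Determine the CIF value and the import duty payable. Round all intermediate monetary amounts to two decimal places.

CIF value: EUR 54985.21; import duty: EUR 11162.00

Let C be the CIF value. C = EXW price + pre-shipment costs + freight + 0.3% × C
C − 0.3% × C = 51188.57 + 1750.15 + 121.44 + 630.32 + 1129.77
0.997 × C = 54820.25
C = 54820.25 / 0.997 = 54985.21
Insurance premium = 0.3% × 54985.21 = 164.96
Import duty = 54985.21 × 20.3% = 11162.00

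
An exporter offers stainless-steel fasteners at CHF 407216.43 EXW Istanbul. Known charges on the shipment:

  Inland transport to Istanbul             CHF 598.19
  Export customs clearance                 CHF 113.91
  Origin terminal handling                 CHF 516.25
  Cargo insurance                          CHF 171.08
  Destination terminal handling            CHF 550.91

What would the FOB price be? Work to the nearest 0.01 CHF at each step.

FOB price: CHF 408444.78

Not relevant to the conversion: insurance, destination terminal — on the buyer under both terms; not part of either seller's price.
From EXW to FOB, the seller additionally bears: inland to port, export clearance, origin terminal.
FOB price = 407216.43 + 598.19 + 113.91 + 516.25 = 408444.78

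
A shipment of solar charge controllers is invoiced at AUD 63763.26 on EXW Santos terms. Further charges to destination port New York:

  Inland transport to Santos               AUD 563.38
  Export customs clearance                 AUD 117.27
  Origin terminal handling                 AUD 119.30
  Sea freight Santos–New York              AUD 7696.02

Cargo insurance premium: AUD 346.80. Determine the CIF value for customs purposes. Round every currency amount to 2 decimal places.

CIF = EXW price + pre-shipment costs + freight + insurance
CIF = 63763.26 + 563.38 + 117.27 + 119.30 + 7696.02 + 346.80 = 72606.03

CIF value: AUD 72606.03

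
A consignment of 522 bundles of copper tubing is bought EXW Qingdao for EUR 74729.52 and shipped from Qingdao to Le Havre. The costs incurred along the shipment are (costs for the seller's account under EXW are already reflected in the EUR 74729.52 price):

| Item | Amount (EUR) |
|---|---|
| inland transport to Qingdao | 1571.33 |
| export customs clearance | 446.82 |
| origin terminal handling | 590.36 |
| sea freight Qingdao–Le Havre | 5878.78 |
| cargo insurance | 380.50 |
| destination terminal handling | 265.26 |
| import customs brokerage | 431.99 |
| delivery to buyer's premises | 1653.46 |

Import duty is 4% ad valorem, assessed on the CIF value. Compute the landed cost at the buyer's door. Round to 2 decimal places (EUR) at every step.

Total landed cost: EUR 89291.91

EXW: the seller makes goods available at their premises; the buyer bears all onward costs.
CIF value = EXW price + inland to port + export clearance + origin terminal + freight + insurance = 74729.52 + 1571.33 + 446.82 + 590.36 + 5878.78 + 380.50 = 83597.31
Import duty = 83597.31 × 4% = 3343.89
Buyer bears: inland to port 1571.33 + export clearance 446.82 + origin terminal 590.36 + freight 5878.78 + insurance 380.50 + destination terminal 265.26 + brokerage 431.99 + delivery 1653.46 + duty 3343.89 = 14562.39
Landed cost = invoice 74729.52 + 14562.39 = 89291.91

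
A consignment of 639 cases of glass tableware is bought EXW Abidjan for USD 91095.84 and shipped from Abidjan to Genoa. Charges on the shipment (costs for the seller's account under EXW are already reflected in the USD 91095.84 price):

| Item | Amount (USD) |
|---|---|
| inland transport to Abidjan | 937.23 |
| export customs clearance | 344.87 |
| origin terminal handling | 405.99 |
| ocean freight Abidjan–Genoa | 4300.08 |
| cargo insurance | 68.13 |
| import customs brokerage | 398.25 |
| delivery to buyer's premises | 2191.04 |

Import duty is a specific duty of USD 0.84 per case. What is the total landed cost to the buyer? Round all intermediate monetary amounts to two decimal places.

Total landed cost: USD 100278.19

EXW: the seller makes goods available at their premises; the buyer bears all onward costs.
CIF value = EXW price + inland to port + export clearance + origin terminal + freight + insurance = 91095.84 + 937.23 + 344.87 + 405.99 + 4300.08 + 68.13 = 97152.14
Import duty = 639 × 0.84 = 536.76
Buyer bears: inland to port 937.23 + export clearance 344.87 + origin terminal 405.99 + freight 4300.08 + insurance 68.13 + brokerage 398.25 + delivery 2191.04 + duty 536.76 = 9182.35
Landed cost = invoice 91095.84 + 9182.35 = 100278.19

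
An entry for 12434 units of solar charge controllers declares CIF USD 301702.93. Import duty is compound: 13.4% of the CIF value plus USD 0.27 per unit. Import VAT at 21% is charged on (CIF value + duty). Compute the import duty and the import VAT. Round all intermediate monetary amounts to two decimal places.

Import duty: USD 43785.37; import VAT: USD 72552.54

Ad valorem component: 301702.93 × 13.4% = 40428.19
Specific component: 12434 × 0.27 = 3357.18
Import duty = 40428.19 + 3357.18 = 43785.37
VAT base = CIF + duty = 301702.93 + 43785.37 = 345488.30
Import VAT = 345488.30 × 21% = 72552.54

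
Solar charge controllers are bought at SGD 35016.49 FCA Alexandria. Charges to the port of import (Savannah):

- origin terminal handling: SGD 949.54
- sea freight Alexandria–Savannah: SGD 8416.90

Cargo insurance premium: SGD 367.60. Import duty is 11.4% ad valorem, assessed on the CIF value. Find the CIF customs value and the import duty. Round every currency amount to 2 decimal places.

CIF value: SGD 44750.53; import duty: SGD 5101.56

CIF = FCA price + pre-shipment costs + freight + insurance
CIF = 35016.49 + 949.54 + 8416.90 + 367.60 = 44750.53
Import duty = 44750.53 × 11.4% = 5101.56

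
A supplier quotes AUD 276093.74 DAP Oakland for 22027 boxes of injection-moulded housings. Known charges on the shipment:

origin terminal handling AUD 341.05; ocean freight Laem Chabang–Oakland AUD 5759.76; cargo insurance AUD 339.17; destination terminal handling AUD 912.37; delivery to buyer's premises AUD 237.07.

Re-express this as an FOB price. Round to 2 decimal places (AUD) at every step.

FOB price: AUD 268845.37

Not relevant to the conversion: origin terminal — on the seller under both DAP and FOB; already in the DAP price and stays in the FOB price.
From DAP to FOB, the seller no longer bears: freight, insurance, destination terminal, delivery.
FOB price = 276093.74 − 5759.76 − 339.17 − 912.37 − 237.07 = 268845.37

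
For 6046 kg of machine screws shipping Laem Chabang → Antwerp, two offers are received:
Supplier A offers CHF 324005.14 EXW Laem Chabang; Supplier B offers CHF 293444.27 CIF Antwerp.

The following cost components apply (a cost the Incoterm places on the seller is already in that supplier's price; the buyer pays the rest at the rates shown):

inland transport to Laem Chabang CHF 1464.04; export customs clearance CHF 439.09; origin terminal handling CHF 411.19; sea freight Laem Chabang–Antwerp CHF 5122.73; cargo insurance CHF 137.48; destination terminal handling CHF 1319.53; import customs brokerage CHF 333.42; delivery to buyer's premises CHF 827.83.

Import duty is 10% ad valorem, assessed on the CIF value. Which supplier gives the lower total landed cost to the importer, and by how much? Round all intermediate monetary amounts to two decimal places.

Supplier B is cheaper by CHF 41948.94

Supplier A (EXW):
CIF value = EXW price + inland to port + export clearance + origin terminal + freight + insurance = 324005.14 + 1464.04 + 439.09 + 411.19 + 5122.73 + 137.48 = 331579.67
Import duty = 331579.67 × 10% = 33157.97
Buyer bears (A): 1464.04 + 439.09 + 411.19 + 5122.73 + 137.48 + 1319.53 + 333.42 + 827.83 = 10055.31
Landed cost (A) = invoice 324005.14 + 10055.31 + duty 33157.97 = 367218.42
Supplier B (CIF):
The CIF price already equals the CIF value: 293444.27
Import duty = 293444.27 × 10% = 29344.43
Buyer bears (B): 1319.53 + 333.42 + 827.83 = 2480.78
Landed cost (B) = invoice 293444.27 + 2480.78 + duty 29344.43 = 325269.48
Difference = |367218.42 − 325269.48| = 41948.94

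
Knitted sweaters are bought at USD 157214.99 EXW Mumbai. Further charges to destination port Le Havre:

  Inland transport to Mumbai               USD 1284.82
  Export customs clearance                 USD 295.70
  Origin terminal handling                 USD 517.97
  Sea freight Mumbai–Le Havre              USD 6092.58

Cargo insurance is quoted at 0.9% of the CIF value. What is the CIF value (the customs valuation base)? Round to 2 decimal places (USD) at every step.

Let C be the CIF value. C = EXW price + pre-shipment costs + freight + 0.9% × C
C − 0.9% × C = 157214.99 + 1284.82 + 295.70 + 517.97 + 6092.58
0.991 × C = 165406.06
C = 165406.06 / 0.991 = 166908.23
Insurance premium = 0.9% × 166908.23 = 1502.17

CIF value: USD 166908.23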